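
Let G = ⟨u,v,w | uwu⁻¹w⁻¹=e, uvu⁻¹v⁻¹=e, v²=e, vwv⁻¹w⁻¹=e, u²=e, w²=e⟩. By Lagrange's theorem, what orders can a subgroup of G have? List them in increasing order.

|G| = 8 = 2³. By Lagrange's theorem the order of any subgroup divides 8; the divisors of 8 are 1, 2, 4, 8.

Answer: 1, 2, 4, 8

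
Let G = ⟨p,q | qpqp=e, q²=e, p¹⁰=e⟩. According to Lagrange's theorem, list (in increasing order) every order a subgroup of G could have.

|G| = 20 = 2² · 5. By Lagrange's theorem the order of any subgroup divides 20; the divisors of 20 are 1, 2, 4, 5, 10, 20.

Answer: 1, 2, 4, 5, 10, 20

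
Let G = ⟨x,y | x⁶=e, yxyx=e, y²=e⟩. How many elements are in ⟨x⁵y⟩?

|⟨x⁵y⟩| equals the order of x⁵y. Compute successive powers until reaching e:
  (x⁵y)¹ = x⁵y, (x⁵y)² = e.
The smallest positive k with (x⁵y)ᵏ = e is 2, so |⟨x⁵y⟩| = 2.

Answer: 2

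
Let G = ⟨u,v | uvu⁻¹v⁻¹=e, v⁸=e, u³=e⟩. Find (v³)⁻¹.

The order of (v³) is 8 (smallest k with (v³)ᵏ = e), so (v³)⁻¹ = (v³)⁷ = v⁵.
Check: (v³) · (v⁵) → (v³) · v⁵ = e, giving e as required.

Answer: v⁵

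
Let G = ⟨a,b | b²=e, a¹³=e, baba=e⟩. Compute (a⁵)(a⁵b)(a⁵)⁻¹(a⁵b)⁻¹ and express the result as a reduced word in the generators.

[(a⁵), (a⁵b)] = (a⁵)·(a⁵b)·(a⁵)⁻¹·(a⁵b)⁻¹.
  (a⁵) · (a⁵b) = a¹⁰b
  (a¹⁰b) · (a⁸) = a²b
  (a²b) · (a⁵b) = a¹⁰

Answer: a¹⁰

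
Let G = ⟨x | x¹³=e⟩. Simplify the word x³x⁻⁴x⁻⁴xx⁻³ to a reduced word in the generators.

Multiply left to right, reducing at each step:
  (x³) · x⁻⁴ = x¹²
  (x¹²) · x⁻⁴ = x⁸
  (x⁸) · x = x⁹
  (x⁹) · x⁻³ = x⁶

Answer: x⁶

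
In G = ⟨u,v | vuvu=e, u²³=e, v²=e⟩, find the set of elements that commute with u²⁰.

⟨u²⁰⟩ ⊆ C_G(u²⁰) since powers of u²⁰ commute with u²⁰; so |C_G(u²⁰)| ≥ |⟨u²⁰⟩| = 23.
By orbit–stabilizer, |C_G(u²⁰)| = |G| / |conj. class of u²⁰| = 46 / 2 = 23.
The 23 elements commuting with u²⁰ are {e, u, u², u³, u⁴, u⁵, u⁶, u⁷, u⁸, u⁹, u¹⁰, u¹¹, u¹², u¹³, u¹⁴, u¹⁵, u¹⁶, u¹⁷, u¹⁸, u¹⁹, u²⁰, u²¹, u²²}.

Answer: {e, u, u², u³, u⁴, u⁵, u⁶, u⁷, u⁸, u⁹, u¹⁰, u¹¹, u¹², u¹³, u¹⁴, u¹⁵, u¹⁶, u¹⁷, u¹⁸, u¹⁹, u²⁰, u²¹, u²²}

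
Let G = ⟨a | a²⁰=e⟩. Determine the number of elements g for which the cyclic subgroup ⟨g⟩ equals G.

G is cyclic of order 20. An element generates G iff its order is 20, and a cyclic group of order 20 has exactly φ(20) = 8 such elements.

Answer: 8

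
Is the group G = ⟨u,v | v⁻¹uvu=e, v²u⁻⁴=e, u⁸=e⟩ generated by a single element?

Every cyclic group is abelian. But u·v = uv while v·u = u³v⁻¹, so u·v ≠ v·u and G is not abelian. Hence G is not cyclic.

Answer: No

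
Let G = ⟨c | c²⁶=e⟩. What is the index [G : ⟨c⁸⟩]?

First find ord(c⁸) by computing successive powers:
  (c⁸)¹ = c⁸, (c⁸)² = c¹⁶, (c⁸)³ = c²⁴, (c⁸)⁴ = c⁶, (c⁸)⁵ = c¹⁴, (c⁸)⁶ = c²², (c⁸)⁷ = c⁴, (c⁸)⁸ = c¹², (c⁸)⁹ = c²⁰, (c⁸)¹⁰ = c², (c⁸)¹¹ = c¹⁰, (c⁸)¹² = c¹⁸, (c⁸)¹³ = e.
So |⟨c⁸⟩| = ord(c⁸) = 13. With |G| = 26, by Lagrange [G : ⟨c⁸⟩] = 26/13 = 2.

Answer: 2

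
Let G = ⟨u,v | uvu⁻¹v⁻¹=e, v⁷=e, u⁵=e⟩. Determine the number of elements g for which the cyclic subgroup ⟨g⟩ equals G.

G is cyclic of order 35. An element generates G iff its order is 35, and a cyclic group of order 35 has exactly φ(35) = 24 such elements.

Answer: 24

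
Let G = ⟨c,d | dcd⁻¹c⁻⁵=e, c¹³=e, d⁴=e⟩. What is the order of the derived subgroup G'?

G' = [G, G] is generated by all commutators. The generator-pair commutators are: [c, d] = c⁹.
The subgroup they normally generate is {e, c, c², c³, c⁴, c⁵, c⁶, c⁷, c⁸, c⁹, c¹⁰, c¹¹, c¹²}, of order 13.
Check: |G/G'| = 52/13 = 4 is the order of the abelianisation.

Answer: 13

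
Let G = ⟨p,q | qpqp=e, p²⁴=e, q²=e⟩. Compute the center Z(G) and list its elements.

An element z ∈ Z(G) iff z commutes with every generator.
For example p¹² is central: (p¹²)·p = p¹³ = p·(p¹²); (p¹²)·q = p¹²q = q·(p¹²).
Whereas p ∉ Z(G) since p·q = pq ≠ p²³q = q·p.
Checking each of the 48 elements this way gives Z(G) = {e, p¹²}, of order 2.

Answer: {e, p¹²}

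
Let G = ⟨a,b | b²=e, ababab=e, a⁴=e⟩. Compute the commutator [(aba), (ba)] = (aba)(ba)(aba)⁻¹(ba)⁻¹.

[(aba), (ba)] = (aba)·(ba)·(aba)⁻¹·(ba)⁻¹.
  (aba) · (ba) = b
  b · (a³ba³) = ab
  (ab) · (a³b) = a²ba

Answer: a²ba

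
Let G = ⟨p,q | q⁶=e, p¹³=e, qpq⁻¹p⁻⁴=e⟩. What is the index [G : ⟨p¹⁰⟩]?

First find ord(p¹⁰) by computing successive powers:
  (p¹⁰)¹ = p¹⁰, (p¹⁰)² = p⁷, (p¹⁰)³ = p⁴, (p¹⁰)⁴ = p, (p¹⁰)⁵ = p¹¹, (p¹⁰)⁶ = p⁸, (p¹⁰)⁷ = p⁵, (p¹⁰)⁸ = p², (p¹⁰)⁹ = p¹², (p¹⁰)¹⁰ = p⁹, (p¹⁰)¹¹ = p⁶, (p¹⁰)¹² = p³, (p¹⁰)¹³ = e.
So |⟨p¹⁰⟩| = ord(p¹⁰) = 13. With |G| = 78, by Lagrange [G : ⟨p¹⁰⟩] = 78/13 = 6.

Answer: 6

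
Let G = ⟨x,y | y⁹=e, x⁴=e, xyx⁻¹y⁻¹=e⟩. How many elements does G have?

Enumerate words in the generators, reducing via the relations: the distinct elements are
  {e, x, y, xy, x², x³, y², y³, y⁴, y⁵, y⁶, y⁷, y⁸, xy², xy³, xy⁴, xy⁵, xy⁶, xy⁷, xy⁸, x²y, x³y, x²y², x²y³, x²y⁴, x²y⁵, x²y⁶, x²y⁷, x²y⁸, x³y², x³y³, x³y⁴, x³y⁵, x³y⁶, x³y⁷, x³y⁸}.
No further products give new elements, so |G| = 36.

Answer: 36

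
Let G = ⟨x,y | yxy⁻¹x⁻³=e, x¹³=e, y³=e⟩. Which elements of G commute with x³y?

⟨x³y⟩ ⊆ C_G(x³y) since powers of x³y commute with x³y; so |C_G(x³y)| ≥ |⟨x³y⟩| = 3.
By orbit–stabilizer, |C_G(x³y)| = |G| / |conj. class of x³y| = 39 / 13 = 3.
The 3 elements commuting with x³y are {e, x³y, x¹²y²}.

Answer: {e, x³y, x¹²y²}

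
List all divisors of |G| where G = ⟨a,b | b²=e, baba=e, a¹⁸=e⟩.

|G| = 36 = 2² · 3². By Lagrange's theorem the order of any subgroup divides 36; the divisors of 36 are 1, 2, 3, 4, 6, 9, 12, 18, 36.

Answer: 1, 2, 3, 4, 6, 9, 12, 18, 36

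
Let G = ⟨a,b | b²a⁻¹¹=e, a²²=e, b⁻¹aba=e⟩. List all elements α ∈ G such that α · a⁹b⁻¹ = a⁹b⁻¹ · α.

⟨a⁹b⁻¹⟩ ⊆ C_G(a⁹b⁻¹) since powers of a⁹b⁻¹ commute with a⁹b⁻¹; so |C_G(a⁹b⁻¹)| ≥ |⟨a⁹b⁻¹⟩| = 4.
By orbit–stabilizer, |C_G(a⁹b⁻¹)| = |G| / |conj. class of a⁹b⁻¹| = 44 / 11 = 4.
The 4 elements commuting with a⁹b⁻¹ are {e, a¹¹, a⁹b, a⁹b⁻¹}.

Answer: {e, a¹¹, a⁹b, a⁹b⁻¹}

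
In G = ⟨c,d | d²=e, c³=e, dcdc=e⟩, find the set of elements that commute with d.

⟨d⟩ ⊆ C_G(d) since powers of d commute with d; so |C_G(d)| ≥ |⟨d⟩| = 2.
By orbit–stabilizer, |C_G(d)| = |G| / |conj. class of d| = 6 / 3 = 2.
The 2 elements commuting with d are {e, d}.

Answer: {e, d}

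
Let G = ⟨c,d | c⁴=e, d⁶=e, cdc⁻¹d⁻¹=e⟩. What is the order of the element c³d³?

Compute successive powers until reaching e:
  (c³d³)¹ = c³d³, (c³d³)² = c², (c³d³)³ = cd³, (c³d³)⁴ = e.
The smallest positive k with (c³d³)ᵏ = e is 4.

Answer: 4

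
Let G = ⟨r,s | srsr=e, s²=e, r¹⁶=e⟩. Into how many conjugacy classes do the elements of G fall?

The conjugacy classes (representative and size) are:
  [e] (size 1), [r¹⁵] (size 2), [r²] (size 2), [r³] (size 2), [r¹²] (size 2), [r⁵] (size 2), [r⁶] (size 2), [r⁷] (size 2), [r⁸] (size 1), [r²s] (size 8), [r¹⁵s] (size 8).
Class equation: 1 + 2 + 2 + 2 + 2 + 2 + 2 + 2 + 1 + 8 + 8 = 32 = |G|. So G has 11 conjugacy classes.

Answer: 11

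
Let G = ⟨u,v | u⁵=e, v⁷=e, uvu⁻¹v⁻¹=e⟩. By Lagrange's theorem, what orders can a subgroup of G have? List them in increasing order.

|G| = 35 = 5 · 7. By Lagrange's theorem the order of any subgroup divides 35; the divisors of 35 are 1, 5, 7, 35.

Answer: 1, 5, 7, 35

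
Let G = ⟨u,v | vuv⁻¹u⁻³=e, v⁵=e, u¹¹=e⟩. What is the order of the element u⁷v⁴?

Compute successive powers until reaching e:
  (u⁷v⁴)¹ = u⁷v⁴, (u⁷v⁴)² = u²v³, (u⁷v⁴)³ = u⁴v², (u⁷v⁴)⁴ = uv, (u⁷v⁴)⁵ = e.
The smallest positive k with (u⁷v⁴)ᵏ = e is 5.

Answer: 5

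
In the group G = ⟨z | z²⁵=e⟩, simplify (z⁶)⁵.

Compute successive powers of (z⁶), reducing at each step:
  (z⁶)²: (z⁶) · z⁶ = z¹²
  (z⁶)³: (z¹²) · z⁶ = z¹⁸
  (z⁶)⁴: (z¹⁸) · z⁶ = z²⁴
  (z⁶)⁵: (z²⁴) · z⁶ = z⁵

Answer: z⁵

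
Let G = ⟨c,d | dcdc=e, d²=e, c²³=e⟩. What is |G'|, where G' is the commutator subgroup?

G' = [G, G] is generated by all commutators. The generator-pair commutators are: [c, d] = c².
The subgroup they normally generate is {e, c, c², c³, c⁴, c⁵, c⁶, c⁷, c⁸, c⁹, c¹⁰, c¹¹, c¹², c¹³, c¹⁴, c¹⁵, c¹⁶, c¹⁷, c¹⁸, c¹⁹, c²⁰, c²¹, c²²}, of order 23.
Check: |G/G'| = 46/23 = 2 is the order of the abelianisation.

Answer: 23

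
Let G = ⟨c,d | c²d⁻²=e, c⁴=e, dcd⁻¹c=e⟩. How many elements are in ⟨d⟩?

|⟨d⟩| equals the order of d. Compute successive powers until reaching e:
  d¹ = d, d² = c², d³ = d⁻¹, d⁴ = e.
The smallest positive k with dᵏ = e is 4, so |⟨d⟩| = 4.

Answer: 4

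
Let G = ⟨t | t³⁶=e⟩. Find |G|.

G is generated by a single element, so G is cyclic. The relator gives t³⁶ = e and no smaller power is forced to be e, so the 36 powers {e, t, t², t³, t⁴, t⁵, t⁶, t⁷, t⁸, t⁹, t²², t²³, t²¹, t²⁰, t²⁴, t²⁵, t²⁶, t²⁷, t²⁸, t²⁹, t³², t³³, t³¹, t³⁰, t³⁴, t³⁵, t¹², t¹³, t¹¹, t¹⁰, t¹⁴, t¹⁵, t¹⁶, t¹⁷, t¹⁸, t¹⁹} are distinct. Hence |G| = 36.

Answer: 36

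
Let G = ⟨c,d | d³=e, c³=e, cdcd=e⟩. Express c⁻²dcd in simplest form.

Multiply left to right, reducing at each step:
  c · d = cd
  (cd) · c = d²
  (d²) · d = e

Answer: e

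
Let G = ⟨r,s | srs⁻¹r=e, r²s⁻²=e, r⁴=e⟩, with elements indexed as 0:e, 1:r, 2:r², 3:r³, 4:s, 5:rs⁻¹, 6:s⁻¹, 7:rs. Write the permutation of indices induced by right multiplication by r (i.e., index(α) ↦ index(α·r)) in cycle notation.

(0 1 2 3)(4 5 6 7)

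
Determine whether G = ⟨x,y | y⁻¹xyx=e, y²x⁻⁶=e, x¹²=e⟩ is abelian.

x·y = xy but y·x = x⁵y⁻¹, so x·y ≠ y·x and G is not abelian.

Answer: No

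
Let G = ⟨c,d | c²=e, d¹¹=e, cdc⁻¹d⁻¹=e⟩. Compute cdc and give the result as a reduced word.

Multiply left to right, reducing at each step:
  c · d = cd
  (cd) · c = d

Answer: d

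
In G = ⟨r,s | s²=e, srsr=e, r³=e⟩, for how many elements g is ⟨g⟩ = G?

⟨g⟩ = G would require ord(g) = |G| = 6, but the maximum element order in G is 3 < 6. So G is not cyclic and no single element generates it: the count is 0.

Answer: 0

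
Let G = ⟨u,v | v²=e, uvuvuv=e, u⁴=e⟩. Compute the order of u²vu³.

Compute successive powers until reaching e:
  (u²vu³)¹ = u²vu³, (u²vu³)² = uvu², (u²vu³)³ = e.
The smallest positive k with (u²vu³)ᵏ = e is 3.

Answer: 3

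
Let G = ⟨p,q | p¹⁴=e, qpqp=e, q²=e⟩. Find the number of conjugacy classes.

The conjugacy classes (representative and size) are:
  [e] (size 1), [p¹³] (size 2), [p²] (size 2), [p³] (size 2), [p¹⁰] (size 2), [p⁵] (size 2), [p⁸] (size 2), [p⁷] (size 1), [p⁶q] (size 7), [p⁹q] (size 7).
Class equation: 1 + 2 + 2 + 2 + 2 + 2 + 2 + 1 + 7 + 7 = 28 = |G|. So G has 10 conjugacy classes.

Answer: 10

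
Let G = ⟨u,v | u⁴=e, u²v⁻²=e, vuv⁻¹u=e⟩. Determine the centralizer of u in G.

⟨u⟩ ⊆ C_G(u) since powers of u commute with u; so |C_G(u)| ≥ |⟨u⟩| = 4.
By orbit–stabilizer, |C_G(u)| = |G| / |conj. class of u| = 8 / 2 = 4.
The 4 elements commuting with u are {e, u, u², u³}.

Answer: {e, u, u², u³}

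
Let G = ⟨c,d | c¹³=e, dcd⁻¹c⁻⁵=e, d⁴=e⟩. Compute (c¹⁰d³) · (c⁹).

Compute (c¹⁰d³) · (c⁹) by multiplying left to right and reducing via the relations at each step:
  (c¹⁰d³) · c⁹ = c⁴d³

Answer: c⁴d³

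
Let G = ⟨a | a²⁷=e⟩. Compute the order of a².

Compute successive powers until reaching e:
  (a²)¹ = a², (a²)² = a⁴, (a²)³ = a⁶, (a²)⁴ = a⁸, (a²)⁵ = a¹⁰, (a²)⁶ = a¹², (a²)⁷ = a¹⁴, (a²)⁸ = a¹⁶, (a²)⁹ = a¹⁸, (a²)¹⁰ = a²⁰, (a²)¹¹ = a²², (a²)¹² = a²⁴, (a²)¹³ = a²⁶, (a²)¹⁴ = a, (a²)¹⁵ = a³, (a²)¹⁶ = a⁵, (a²)¹⁷ = a⁷, (a²)¹⁸ = a⁹, (a²)¹⁹ = a¹¹, (a²)²⁰ = a¹³, (a²)²¹ = a¹⁵, (a²)²² = a¹⁷, (a²)²³ = a¹⁹, (a²)²⁴ = a²¹, (a²)²⁵ = a²³, (a²)²⁶ = a²⁵, (a²)²⁷ = e.
The smallest positive k with (a²)ᵏ = e is 27.

Answer: 27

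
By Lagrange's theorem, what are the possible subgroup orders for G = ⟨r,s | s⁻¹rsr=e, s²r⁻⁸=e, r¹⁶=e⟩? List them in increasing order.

|G| = 32 = 2⁵. By Lagrange's theorem the order of any subgroup divides 32; the divisors of 32 are 1, 2, 4, 8, 16, 32.

Answer: 1, 2, 4, 8, 16, 32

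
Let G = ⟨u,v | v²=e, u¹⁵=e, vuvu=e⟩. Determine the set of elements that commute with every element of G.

An element z ∈ Z(G) iff z commutes with every generator.
For example e is central: e·u = u = u·e; e·v = v = v·e.
Whereas u ∉ Z(G) since u·v = uv ≠ u¹⁴v = v·u.
Checking each of the 30 elements this way gives Z(G) = {e}, of order 1.

Answer: {e}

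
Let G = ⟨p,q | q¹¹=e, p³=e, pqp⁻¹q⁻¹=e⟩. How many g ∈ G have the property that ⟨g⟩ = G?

G is cyclic of order 33. An element generates G iff its order is 33, and a cyclic group of order 33 has exactly φ(33) = 20 such elements.

Answer: 20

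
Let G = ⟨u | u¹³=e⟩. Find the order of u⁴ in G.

Compute successive powers until reaching e:
  (u⁴)¹ = u⁴, (u⁴)² = u⁸, (u⁴)³ = u¹², (u⁴)⁴ = u³, (u⁴)⁵ = u⁷, (u⁴)⁶ = u¹¹, (u⁴)⁷ = u², (u⁴)⁸ = u⁶, (u⁴)⁹ = u¹⁰, (u⁴)¹⁰ = u, (u⁴)¹¹ = u⁵, (u⁴)¹² = u⁹, (u⁴)¹³ = e.
The smallest positive k with (u⁴)ᵏ = e is 13.

Answer: 13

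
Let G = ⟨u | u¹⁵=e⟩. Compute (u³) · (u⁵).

Compute (u³) · (u⁵) by multiplying left to right and reducing via the relations at each step:
  (u³) · u⁵ = u⁸

Answer: u⁸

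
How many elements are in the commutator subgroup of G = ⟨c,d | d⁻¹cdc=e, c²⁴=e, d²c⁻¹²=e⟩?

G' = [G, G] is generated by all commutators. The generator-pair commutators are: [c, d] = c².
The subgroup they normally generate is {e, c², c⁴, c⁶, c⁸, c¹⁰, c¹², c¹⁴, c¹⁶, c¹⁸, c²⁰, c²²}, of order 12.
Check: |G/G'| = 48/12 = 4 is the order of the abelianisation.

Answer: 12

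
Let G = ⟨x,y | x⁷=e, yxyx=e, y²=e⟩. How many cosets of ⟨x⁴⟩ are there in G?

First find ord(x⁴) by computing successive powers:
  (x⁴)¹ = x⁴, (x⁴)² = x, (x⁴)³ = x⁵, (x⁴)⁴ = x², (x⁴)⁵ = x⁶, (x⁴)⁶ = x³, (x⁴)⁷ = e.
So |⟨x⁴⟩| = ord(x⁴) = 7. With |G| = 14, by Lagrange [G : ⟨x⁴⟩] = 14/7 = 2.

Answer: 2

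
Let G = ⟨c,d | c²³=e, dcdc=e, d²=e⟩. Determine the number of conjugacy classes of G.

The conjugacy classes (representative and size) are:
  [e] (size 1), [c] (size 2), [c²¹] (size 2), [c²⁰] (size 2), [c⁴] (size 2), [c¹⁸] (size 2), [c⁶] (size 2), [c¹⁶] (size 2), [c⁸] (size 2), [c⁹] (size 2), [c¹⁰] (size 2), [c¹²] (size 2), [c¹⁸d] (size 23).
Class equation: 1 + 2 + 2 + 2 + 2 + 2 + 2 + 2 + 2 + 2 + 2 + 2 + 23 = 46 = |G|. So G has 13 conjugacy classes.

Answer: 13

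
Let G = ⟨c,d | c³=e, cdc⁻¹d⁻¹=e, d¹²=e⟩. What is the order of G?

Enumerate words in the generators, reducing via the relations: the distinct elements are
  {c, d, e, cd, c², d², d³, d⁴, d⁵, d⁶, d⁷, d⁸, d⁹, cd², cd³, cd⁴, cd⁵, cd⁶, cd⁷, cd⁸, cd⁹, c²d, d¹¹, d¹⁰, cd¹¹, cd¹⁰, c²d², c²d³, c²d⁴, c²d⁵, c²d⁶, c²d⁷, c²d⁸, c²d⁹, c²d¹¹, c²d¹⁰}.
No further products give new elements, so |G| = 36.

Answer: 36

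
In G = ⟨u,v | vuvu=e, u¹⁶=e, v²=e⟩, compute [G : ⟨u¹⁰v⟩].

First find ord(u¹⁰v) by computing successive powers:
  (u¹⁰v)¹ = u¹⁰v, (u¹⁰v)² = e.
So |⟨u¹⁰v⟩| = ord(u¹⁰v) = 2. With |G| = 32, by Lagrange [G : ⟨u¹⁰v⟩] = 32/2 = 16.

Answer: 16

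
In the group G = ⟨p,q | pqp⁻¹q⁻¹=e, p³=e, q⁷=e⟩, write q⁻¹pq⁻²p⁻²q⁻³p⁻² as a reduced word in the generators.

Multiply left to right, reducing at each step:
  (q⁶) · p = pq⁶
  (pq⁶) · q⁻² = pq⁴
  (pq⁴) · p⁻² = p²q⁴
  (p²q⁴) · q⁻³ = p²q
  (p²q) · p⁻² = q

Answer: q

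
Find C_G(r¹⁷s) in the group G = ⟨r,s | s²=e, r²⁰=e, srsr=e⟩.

⟨r¹⁷s⟩ ⊆ C_G(r¹⁷s) since powers of r¹⁷s commute with r¹⁷s; so |C_G(r¹⁷s)| ≥ |⟨r¹⁷s⟩| = 2.
By orbit–stabilizer, |C_G(r¹⁷s)| = |G| / |conj. class of r¹⁷s| = 40 / 10 = 4.
The 4 elements commuting with r¹⁷s are {e, r¹⁰, r⁷s, r¹⁷s}.

Answer: {e, r¹⁰, r⁷s, r¹⁷s}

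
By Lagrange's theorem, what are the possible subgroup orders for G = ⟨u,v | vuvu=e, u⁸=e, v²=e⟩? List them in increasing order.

|G| = 16 = 2⁴. By Lagrange's theorem the order of any subgroup divides 16; the divisors of 16 are 1, 2, 4, 8, 16.

Answer: 1, 2, 4, 8, 16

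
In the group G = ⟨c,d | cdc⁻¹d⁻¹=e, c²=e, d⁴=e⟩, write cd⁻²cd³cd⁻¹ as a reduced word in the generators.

Multiply left to right, reducing at each step:
  c · d⁻² = cd²
  (cd²) · c = d²
  (d²) · d³ = d
  d · c = cd
  (cd) · d⁻¹ = c

Answer: c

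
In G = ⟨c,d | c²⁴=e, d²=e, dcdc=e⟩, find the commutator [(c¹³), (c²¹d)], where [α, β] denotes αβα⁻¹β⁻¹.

[(c¹³), (c²¹d)] = (c¹³)·(c²¹d)·(c¹³)⁻¹·(c²¹d)⁻¹.
  (c¹³) · (c²¹d) = c¹⁰d
  (c¹⁰d) · (c¹¹) = c²³d
  (c²³d) · (c²¹d) = c²

Answer: c²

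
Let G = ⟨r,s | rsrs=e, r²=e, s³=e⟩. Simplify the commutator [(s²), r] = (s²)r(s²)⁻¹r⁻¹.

[(s²), r] = (s²)·r·(s²)⁻¹·r⁻¹.
  (s²) · r = rs
  (rs) · s = rs²
  (rs²) · r = s

Answer: s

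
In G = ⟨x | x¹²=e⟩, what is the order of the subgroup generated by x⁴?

|⟨x⁴⟩| equals the order of x⁴. Compute successive powers until reaching e:
  (x⁴)¹ = x⁴, (x⁴)² = x⁸, (x⁴)³ = e.
The smallest positive k with (x⁴)ᵏ = e is 3, so |⟨x⁴⟩| = 3.

Answer: 3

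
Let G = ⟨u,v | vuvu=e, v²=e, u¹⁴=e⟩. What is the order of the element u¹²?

Compute successive powers until reaching e:
  (u¹²)¹ = u¹², (u¹²)² = u¹⁰, (u¹²)³ = u⁸, (u¹²)⁴ = u⁶, (u¹²)⁵ = u⁴, (u¹²)⁶ = u², (u¹²)⁷ = e.
The smallest positive k with (u¹²)ᵏ = e is 7.

Answer: 7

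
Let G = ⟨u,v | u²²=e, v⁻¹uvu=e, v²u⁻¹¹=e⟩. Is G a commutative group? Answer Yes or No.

u·v = uv but v·u = u¹⁰v⁻¹, so u·v ≠ v·u and G is not abelian.

Answer: No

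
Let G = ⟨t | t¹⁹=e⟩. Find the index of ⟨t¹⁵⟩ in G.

First find ord(t¹⁵) by computing successive powers:
  (t¹⁵)¹ = t¹⁵, (t¹⁵)² = t¹¹, (t¹⁵)³ = t⁷, (t¹⁵)⁴ = t³, (t¹⁵)⁵ = t¹⁸, (t¹⁵)⁶ = t¹⁴, (t¹⁵)⁷ = t¹⁰, (t¹⁵)⁸ = t⁶, (t¹⁵)⁹ = t², (t¹⁵)¹⁰ = t¹⁷, (t¹⁵)¹¹ = t¹³, (t¹⁵)¹² = t⁹, (t¹⁵)¹³ = t⁵, (t¹⁵)¹⁴ = t, (t¹⁵)¹⁵ = t¹⁶, (t¹⁵)¹⁶ = t¹², (t¹⁵)¹⁷ = t⁸, (t¹⁵)¹⁸ = t⁴, (t¹⁵)¹⁹ = e.
So |⟨t¹⁵⟩| = ord(t¹⁵) = 19. With |G| = 19, by Lagrange [G : ⟨t¹⁵⟩] = 19/19 = 1.

Answer: 1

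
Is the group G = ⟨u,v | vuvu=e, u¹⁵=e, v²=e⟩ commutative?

u·v = uv but v·u = u¹⁴v, so u·v ≠ v·u and G is not abelian.

Answer: No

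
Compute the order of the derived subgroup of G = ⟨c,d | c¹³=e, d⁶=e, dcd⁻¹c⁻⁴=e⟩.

G' = [G, G] is generated by all commutators. The generator-pair commutators are: [c, d] = c¹⁰.
The subgroup they normally generate is {e, c, c², c³, c⁴, c⁵, c⁶, c⁷, c⁸, c⁹, c¹⁰, c¹¹, c¹²}, of order 13.
Check: |G/G'| = 78/13 = 6 is the order of the abelianisation.

Answer: 13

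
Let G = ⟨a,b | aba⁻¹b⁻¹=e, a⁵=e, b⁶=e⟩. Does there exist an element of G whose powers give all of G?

|G| = 30. The element ab has order 30 (its powers give 30 distinct elements), so ⟨ab⟩ = G and G is cyclic.

Answer: Yes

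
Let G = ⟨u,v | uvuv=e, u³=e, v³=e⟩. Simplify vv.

Compute v · v by multiplying left to right and reducing via the relations at each step:
  v · v = v²

Answer: v²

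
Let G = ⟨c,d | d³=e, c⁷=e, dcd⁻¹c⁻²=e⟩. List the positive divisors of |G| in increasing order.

|G| = 21 = 3 · 7. By Lagrange's theorem the order of any subgroup divides 21; the divisors of 21 are 1, 3, 7, 21.

Answer: 1, 3, 7, 21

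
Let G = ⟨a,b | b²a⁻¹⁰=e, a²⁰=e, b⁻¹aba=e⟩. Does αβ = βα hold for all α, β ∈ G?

a·b = ab but b·a = a⁹b⁻¹, so a·b ≠ b·a and G is not abelian.

Answer: No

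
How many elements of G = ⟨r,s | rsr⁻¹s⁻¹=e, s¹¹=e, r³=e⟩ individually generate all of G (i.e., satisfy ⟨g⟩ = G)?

G is cyclic of order 33. An element generates G iff its order is 33, and a cyclic group of order 33 has exactly φ(33) = 20 such elements.

Answer: 20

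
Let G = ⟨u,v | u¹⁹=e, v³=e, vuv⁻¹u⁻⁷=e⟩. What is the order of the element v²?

Compute successive powers until reaching e:
  (v²)¹ = v², (v²)² = v, (v²)³ = e.
The smallest positive k with (v²)ᵏ = e is 3.

Answer: 3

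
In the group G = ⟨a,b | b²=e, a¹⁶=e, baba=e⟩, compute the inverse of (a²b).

The order of (a²b) is 2 (smallest k with (a²b)ᵏ = e), so (a²b)⁻¹ = (a²b)¹ = a²b.
Check: (a²b) · (a²b) → (a²b) · a² = b;   b · b = e, giving e as required.

Answer: a²b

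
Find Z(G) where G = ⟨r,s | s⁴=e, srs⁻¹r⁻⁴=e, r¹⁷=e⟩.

An element z ∈ Z(G) iff z commutes with every generator.
For example e is central: e·r = r = r·e; e·s = s = s·e.
Whereas r ∉ Z(G) since r·s = rs ≠ r⁴s = s·r.
Checking each of the 68 elements this way gives Z(G) = {e}, of order 1.

Answer: {e}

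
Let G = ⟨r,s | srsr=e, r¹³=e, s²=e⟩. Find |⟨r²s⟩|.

|⟨r²s⟩| equals the order of r²s. Compute successive powers until reaching e:
  (r²s)¹ = r²s, (r²s)² = e.
The smallest positive k with (r²s)ᵏ = e is 2, so |⟨r²s⟩| = 2.

Answer: 2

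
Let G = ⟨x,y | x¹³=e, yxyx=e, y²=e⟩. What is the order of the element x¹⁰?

Compute successive powers until reaching e:
  (x¹⁰)¹ = x¹⁰, (x¹⁰)² = x⁷, (x¹⁰)³ = x⁴, (x¹⁰)⁴ = x, (x¹⁰)⁵ = x¹¹, (x¹⁰)⁶ = x⁸, (x¹⁰)⁷ = x⁵, (x¹⁰)⁸ = x², (x¹⁰)⁹ = x¹², (x¹⁰)¹⁰ = x⁹, (x¹⁰)¹¹ = x⁶, (x¹⁰)¹² = x³, (x¹⁰)¹³ = e.
The smallest positive k with (x¹⁰)ᵏ = e is 13.

Answer: 13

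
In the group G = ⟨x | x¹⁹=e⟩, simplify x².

Compute successive powers of x, reducing at each step:
  x²: x · x = x²

Answer: x²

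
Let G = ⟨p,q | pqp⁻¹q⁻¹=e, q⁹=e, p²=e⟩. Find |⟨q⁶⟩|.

|⟨q⁶⟩| equals the order of q⁶. Compute successive powers until reaching e:
  (q⁶)¹ = q⁶, (q⁶)² = q³, (q⁶)³ = e.
The smallest positive k with (q⁶)ᵏ = e is 3, so |⟨q⁶⟩| = 3.

Answer: 3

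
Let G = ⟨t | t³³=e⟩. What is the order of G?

G is generated by a single element, so G is cyclic. The relator gives t³³ = e and no smaller power is forced to be e, so the 33 powers {e, t, t², t³, t⁴, t⁵, t⁶, t⁷, t⁸, t⁹, t²², t²³, t²¹, t²⁰, t²⁴, t²⁵, t²⁶, t²⁷, t²⁸, t²⁹, t³², t³¹, t³⁰, t¹², t¹³, t¹¹, t¹⁰, t¹⁴, t¹⁵, t¹⁶, t¹⁷, t¹⁸, t¹⁹} are distinct. Hence |G| = 33.

Answer: 33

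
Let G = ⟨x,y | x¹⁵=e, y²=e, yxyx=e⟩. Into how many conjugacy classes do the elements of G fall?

The conjugacy classes (representative and size) are:
  [e] (size 1), [x¹⁴] (size 2), [x²] (size 2), [x³] (size 2), [x⁴] (size 2), [x¹⁰] (size 2), [x⁹] (size 2), [x⁷] (size 2), [x¹³y] (size 15).
Class equation: 1 + 2 + 2 + 2 + 2 + 2 + 2 + 2 + 15 = 30 = |G|. So G has 9 conjugacy classes.

Answer: 9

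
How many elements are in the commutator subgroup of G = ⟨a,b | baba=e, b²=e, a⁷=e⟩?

G' = [G, G] is generated by all commutators. The generator-pair commutators are: [a, b] = a².
The subgroup they normally generate is {e, a, a², a³, a⁴, a⁵, a⁶}, of order 7.
Check: |G/G'| = 14/7 = 2 is the order of the abelianisation.

Answer: 7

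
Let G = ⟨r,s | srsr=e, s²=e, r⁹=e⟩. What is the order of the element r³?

Compute successive powers until reaching e:
  (r³)¹ = r³, (r³)² = r⁶, (r³)³ = e.
The smallest positive k with (r³)ᵏ = e is 3.

Answer: 3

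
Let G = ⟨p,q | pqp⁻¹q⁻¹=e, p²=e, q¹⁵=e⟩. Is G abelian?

Each pair of generators commutes: p·q = pq = q·p. Since the generators pairwise commute, every element of G commutes with every other, so G is abelian.

Answer: Yes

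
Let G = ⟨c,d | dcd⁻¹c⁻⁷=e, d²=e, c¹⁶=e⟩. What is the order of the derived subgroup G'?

G' = [G, G] is generated by all commutators. The generator-pair commutators are: [c, d] = c¹⁰.
The subgroup they normally generate is {e, c², c⁴, c⁶, c⁸, c¹⁰, c¹², c¹⁴}, of order 8.
Check: |G/G'| = 32/8 = 4 is the order of the abelianisation.

Answer: 8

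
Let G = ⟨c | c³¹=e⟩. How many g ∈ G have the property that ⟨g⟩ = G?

G is cyclic of order 31. An element generates G iff its order is 31, and a cyclic group of order 31 has exactly φ(31) = 30 such elements.

Answer: 30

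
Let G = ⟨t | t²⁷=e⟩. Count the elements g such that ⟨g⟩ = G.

G is cyclic of order 27. An element generates G iff its order is 27, and a cyclic group of order 27 has exactly φ(27) = 18 such elements.

Answer: 18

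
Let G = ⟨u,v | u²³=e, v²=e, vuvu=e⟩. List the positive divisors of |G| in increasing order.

|G| = 46 = 2 · 23. By Lagrange's theorem the order of any subgroup divides 46; the divisors of 46 are 1, 2, 23, 46.

Answer: 1, 2, 23, 46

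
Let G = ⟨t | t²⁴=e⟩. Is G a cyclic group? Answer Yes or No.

|G| = 24. The element t has order 24 (its powers give 24 distinct elements), so ⟨t⟩ = G and G is cyclic.

Answer: Yes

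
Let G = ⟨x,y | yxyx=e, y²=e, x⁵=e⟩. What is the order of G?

Enumerate words in the generators, reducing via the relations: the distinct elements are
  {e, x, y, xy, x², x³, x⁴, x²y, x³y, x⁴y}.
No further products give new elements, so |G| = 10.

Answer: 10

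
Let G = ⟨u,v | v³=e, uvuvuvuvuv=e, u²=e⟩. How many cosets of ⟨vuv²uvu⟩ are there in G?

First find ord(vuv²uvu) by computing successive powers:
  (vuv²uvu)¹ = vuv²uvu, (vuv²uvu)² = uv²uvuv², (vuv²uvu)³ = e.
So |⟨vuv²uvu⟩| = ord(vuv²uvu) = 3. With |G| = 60, by Lagrange [G : ⟨vuv²uvu⟩] = 60/3 = 20.

Answer: 20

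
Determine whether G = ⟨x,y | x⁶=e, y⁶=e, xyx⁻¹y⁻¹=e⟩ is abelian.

Each pair of generators commutes: x·y = xy = y·x. Since the generators pairwise commute, every element of G commutes with every other, so G is abelian.

Answer: Yes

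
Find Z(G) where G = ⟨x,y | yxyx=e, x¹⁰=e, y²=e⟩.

An element z ∈ Z(G) iff z commutes with every generator.
For example x⁵ is central: (x⁵)·x = x⁶ = x·(x⁵); (x⁵)·y = x⁵y = y·(x⁵).
Whereas x ∉ Z(G) since x·y = xy ≠ x⁹y = y·x.
Checking each of the 20 elements this way gives Z(G) = {e, x⁵}, of order 2.

Answer: {e, x⁵}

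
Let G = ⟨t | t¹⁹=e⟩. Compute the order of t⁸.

Compute successive powers until reaching e:
  (t⁸)¹ = t⁸, (t⁸)² = t¹⁶, (t⁸)³ = t⁵, (t⁸)⁴ = t¹³, (t⁸)⁵ = t², (t⁸)⁶ = t¹⁰, (t⁸)⁷ = t¹⁸, (t⁸)⁸ = t⁷, (t⁸)⁹ = t¹⁵, (t⁸)¹⁰ = t⁴, (t⁸)¹¹ = t¹², (t⁸)¹² = t, (t⁸)¹³ = t⁹, (t⁸)¹⁴ = t¹⁷, (t⁸)¹⁵ = t⁶, (t⁸)¹⁶ = t¹⁴, (t⁸)¹⁷ = t³, (t⁸)¹⁸ = t¹¹, (t⁸)¹⁹ = e.
The smallest positive k with (t⁸)ᵏ = e is 19.

Answer: 19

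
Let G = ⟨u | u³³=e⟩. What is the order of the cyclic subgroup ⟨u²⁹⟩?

|⟨u²⁹⟩| equals the order of u²⁹. Compute successive powers until reaching e:
  (u²⁹)¹ = u²⁹, (u²⁹)² = u²⁵, (u²⁹)³ = u²¹, (u²⁹)⁴ = u¹⁷, (u²⁹)⁵ = u¹³, (u²⁹)⁶ = u⁹, (u²⁹)⁷ = u⁵, (u²⁹)⁸ = u, (u²⁹)⁹ = u³⁰, (u²⁹)¹⁰ = u²⁶, (u²⁹)¹¹ = u²², (u²⁹)¹² = u¹⁸, (u²⁹)¹³ = u¹⁴, (u²⁹)¹⁴ = u¹⁰, (u²⁹)¹⁵ = u⁶, (u²⁹)¹⁶ = u², (u²⁹)¹⁷ = u³¹, (u²⁹)¹⁸ = u²⁷, (u²⁹)¹⁹ = u²³, (u²⁹)²⁰ = u¹⁹, (u²⁹)²¹ = u¹⁵, (u²⁹)²² = u¹¹, (u²⁹)²³ = u⁷, (u²⁹)²⁴ = u³, (u²⁹)²⁵ = u³², (u²⁹)²⁶ = u²⁸, (u²⁹)²⁷ = u²⁴, (u²⁹)²⁸ = u²⁰, (u²⁹)²⁹ = u¹⁶, (u²⁹)³⁰ = u¹², (u²⁹)³¹ = u⁸, (u²⁹)³² = u⁴, (u²⁹)³³ = e.
The smallest positive k with (u²⁹)ᵏ = e is 33, so |⟨u²⁹⟩| = 33.

Answer: 33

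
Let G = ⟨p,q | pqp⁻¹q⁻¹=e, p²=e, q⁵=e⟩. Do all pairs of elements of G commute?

Each pair of generators commutes: p·q = pq = q·p. Since the generators pairwise commute, every element of G commutes with every other, so G is abelian.

Answer: Yes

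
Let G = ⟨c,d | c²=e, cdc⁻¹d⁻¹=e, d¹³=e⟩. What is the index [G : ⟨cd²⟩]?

First find ord(cd²) by computing successive powers:
  (cd²)¹ = cd², (cd²)² = d⁴, (cd²)³ = cd⁶, (cd²)⁴ = d⁸, (cd²)⁵ = cd¹⁰, (cd²)⁶ = d¹², (cd²)⁷ = cd, (cd²)⁸ = d³, (cd²)⁹ = cd⁵, (cd²)¹⁰ = d⁷, (cd²)¹¹ = cd⁹, (cd²)¹² = d¹¹, (cd²)¹³ = c, (cd²)¹⁴ = d², (cd²)¹⁵ = cd⁴, (cd²)¹⁶ = d⁶, (cd²)¹⁷ = cd⁸, (cd²)¹⁸ = d¹⁰, (cd²)¹⁹ = cd¹², (cd²)²⁰ = d, (cd²)²¹ = cd³, (cd²)²² = d⁵, (cd²)²³ = cd⁷, (cd²)²⁴ = d⁹, (cd²)²⁵ = cd¹¹, (cd²)²⁶ = e.
So |⟨cd²⟩| = ord(cd²) = 26. With |G| = 26, by Lagrange [G : ⟨cd²⟩] = 26/26 = 1.

Answer: 1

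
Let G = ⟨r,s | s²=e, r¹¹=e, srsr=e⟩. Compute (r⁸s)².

Compute successive powers of (r⁸s), reducing at each step:
  (r⁸s)²: (r⁸s) · r⁸ = s;   s · s = e

Answer: e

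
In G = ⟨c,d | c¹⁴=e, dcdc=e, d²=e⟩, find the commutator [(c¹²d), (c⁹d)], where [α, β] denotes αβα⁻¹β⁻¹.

[(c¹²d), (c⁹d)] = (c¹²d)·(c⁹d)·(c¹²d)⁻¹·(c⁹d)⁻¹.
  (c¹²d) · (c⁹d) = c³
  (c³) · (c¹²d) = cd
  (cd) · (c⁹d) = c⁶

Answer: c⁶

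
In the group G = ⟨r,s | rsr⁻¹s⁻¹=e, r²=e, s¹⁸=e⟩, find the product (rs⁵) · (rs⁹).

Compute (rs⁵) · (rs⁹) by multiplying left to right and reducing via the relations at each step:
  (rs⁵) · r = s⁵
  (s⁵) · s⁹ = s¹⁴

Answer: s¹⁴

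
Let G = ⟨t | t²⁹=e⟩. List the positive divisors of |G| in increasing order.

|G| = 29 = 29. By Lagrange's theorem the order of any subgroup divides 29; the divisors of 29 are 1, 29.

Answer: 1, 29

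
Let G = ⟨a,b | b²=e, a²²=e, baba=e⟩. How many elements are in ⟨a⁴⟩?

|⟨a⁴⟩| equals the order of a⁴. Compute successive powers until reaching e:
  (a⁴)¹ = a⁴, (a⁴)² = a⁸, (a⁴)³ = a¹², (a⁴)⁴ = a¹⁶, (a⁴)⁵ = a²⁰, (a⁴)⁶ = a², (a⁴)⁷ = a⁶, (a⁴)⁸ = a¹⁰, (a⁴)⁹ = a¹⁴, (a⁴)¹⁰ = a¹⁸, (a⁴)¹¹ = e.
The smallest positive k with (a⁴)ᵏ = e is 11, so |⟨a⁴⟩| = 11.

Answer: 11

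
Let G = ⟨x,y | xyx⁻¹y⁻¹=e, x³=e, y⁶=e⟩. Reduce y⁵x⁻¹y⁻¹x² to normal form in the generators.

Multiply left to right, reducing at each step:
  (y⁵) · x⁻¹ = x²y⁵
  (x²y⁵) · y⁻¹ = x²y⁴
  (x²y⁴) · x² = xy⁴

Answer: xy⁴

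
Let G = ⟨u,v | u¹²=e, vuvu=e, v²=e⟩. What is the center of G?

An element z ∈ Z(G) iff z commutes with every generator.
For example u⁶ is central: (u⁶)·u = u⁷ = u·(u⁶); (u⁶)·v = u⁶v = v·(u⁶).
Whereas u ∉ Z(G) since u·v = uv ≠ u¹¹v = v·u.
Checking each of the 24 elements this way gives Z(G) = {e, u⁶}, of order 2.

Answer: {e, u⁶}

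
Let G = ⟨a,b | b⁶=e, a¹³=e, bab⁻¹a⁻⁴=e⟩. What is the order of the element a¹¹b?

Compute successive powers until reaching e:
  (a¹¹b)¹ = a¹¹b, (a¹¹b)² = a³b², (a¹¹b)³ = a¹⁰b³, (a¹¹b)⁴ = a¹²b⁴, (a¹¹b)⁵ = a⁷b⁵, (a¹¹b)⁶ = e.
The smallest positive k with (a¹¹b)ᵏ = e is 6.

Answer: 6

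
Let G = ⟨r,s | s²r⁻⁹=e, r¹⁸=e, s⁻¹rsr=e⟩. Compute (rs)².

Compute successive powers of (rs), reducing at each step:
  (rs)²: (rs) · r = s;   s · s = r⁹

Answer: r⁹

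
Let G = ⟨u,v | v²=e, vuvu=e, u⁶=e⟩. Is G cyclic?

Every cyclic group is abelian. But u·v = uv while v·u = u⁵v, so u·v ≠ v·u and G is not abelian. Hence G is not cyclic.

Answer: No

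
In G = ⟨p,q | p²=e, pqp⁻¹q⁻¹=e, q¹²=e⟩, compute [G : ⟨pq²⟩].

First find ord(pq²) by computing successive powers:
  (pq²)¹ = pq², (pq²)² = q⁴, (pq²)³ = pq⁶, (pq²)⁴ = q⁸, (pq²)⁵ = pq¹⁰, (pq²)⁶ = e.
So |⟨pq²⟩| = ord(pq²) = 6. With |G| = 24, by Lagrange [G : ⟨pq²⟩] = 24/6 = 4.

Answer: 4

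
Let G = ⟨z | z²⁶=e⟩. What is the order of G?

G is generated by a single element, so G is cyclic. The relator gives z²⁶ = e and no smaller power is forced to be e, so the 26 powers {e, z, z², z³, z⁴, z⁵, z⁶, z⁷, z⁸, z⁹, z²², z²³, z²¹, z²⁰, z²⁴, z²⁵, z¹², z¹³, z¹¹, z¹⁰, z¹⁴, z¹⁵, z¹⁶, z¹⁷, z¹⁸, z¹⁹} are distinct. Hence |G| = 26.

Answer: 26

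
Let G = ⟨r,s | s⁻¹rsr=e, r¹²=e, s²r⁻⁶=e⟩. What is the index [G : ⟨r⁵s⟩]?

First find ord(r⁵s) by computing successive powers:
  (r⁵s)¹ = r⁵s, (r⁵s)² = r⁶, (r⁵s)³ = r⁵s⁻¹, (r⁵s)⁴ = e.
So |⟨r⁵s⟩| = ord(r⁵s) = 4. With |G| = 24, by Lagrange [G : ⟨r⁵s⟩] = 24/4 = 6.

Answer: 6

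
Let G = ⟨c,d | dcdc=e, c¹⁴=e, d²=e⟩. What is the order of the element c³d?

Compute successive powers until reaching e:
  (c³d)¹ = c³d, (c³d)² = e.
The smallest positive k with (c³d)ᵏ = e is 2.

Answer: 2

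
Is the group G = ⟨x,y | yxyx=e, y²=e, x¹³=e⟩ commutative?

x·y = xy but y·x = x¹²y, so x·y ≠ y·x and G is not abelian.

Answer: No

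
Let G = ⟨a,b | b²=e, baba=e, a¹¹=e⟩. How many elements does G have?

Enumerate words in the generators, reducing via the relations: the distinct elements are
  {a, b, e, ab, a², a³, a⁴, a⁵, a⁶, a⁷, a⁸, a⁹, a²b, a³b, a¹⁰, a⁴b, a⁵b, a⁶b, a⁷b, a⁸b, a⁹b, a¹⁰b}.
No further products give new elements, so |G| = 22.

Answer: 22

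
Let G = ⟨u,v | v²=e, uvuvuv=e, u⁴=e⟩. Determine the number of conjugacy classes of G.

The conjugacy classes (representative and size) are:
  [e] (size 1), [u³] (size 6), [u²vu²v] (size 3), [uvu³] (size 6), [vu³] (size 8).
Class equation: 1 + 6 + 3 + 6 + 8 = 24 = |G|. So G has 5 conjugacy classes.

Answer: 5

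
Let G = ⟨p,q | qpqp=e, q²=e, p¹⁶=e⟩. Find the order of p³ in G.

Compute successive powers until reaching e:
  (p³)¹ = p³, (p³)² = p⁶, (p³)³ = p⁹, (p³)⁴ = p¹², (p³)⁵ = p¹⁵, (p³)⁶ = p², (p³)⁷ = p⁵, (p³)⁸ = p⁸, (p³)⁹ = p¹¹, (p³)¹⁰ = p¹⁴, (p³)¹¹ = p, (p³)¹² = p⁴, (p³)¹³ = p⁷, (p³)¹⁴ = p¹⁰, (p³)¹⁵ = p¹³, (p³)¹⁶ = e.
The smallest positive k with (p³)ᵏ = e is 16.

Answer: 16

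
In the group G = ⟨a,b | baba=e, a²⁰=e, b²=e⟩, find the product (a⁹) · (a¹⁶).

Compute (a⁹) · (a¹⁶) by multiplying left to right and reducing via the relations at each step:
  (a⁹) · a¹⁶ = a⁵

Answer: a⁵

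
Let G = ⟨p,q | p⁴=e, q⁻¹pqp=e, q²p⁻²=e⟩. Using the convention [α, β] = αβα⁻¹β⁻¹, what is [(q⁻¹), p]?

[(q⁻¹), p] = (q⁻¹)·p·(q⁻¹)⁻¹·p⁻¹.
  (q⁻¹) · p = pq
  (pq) · q = p³
  (p³) · (p³) = p²

Answer: p²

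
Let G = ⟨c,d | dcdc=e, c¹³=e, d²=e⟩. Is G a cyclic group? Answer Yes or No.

Every cyclic group is abelian. But c·d = cd while d·c = c¹²d, so c·d ≠ d·c and G is not abelian. Hence G is not cyclic.

Answer: No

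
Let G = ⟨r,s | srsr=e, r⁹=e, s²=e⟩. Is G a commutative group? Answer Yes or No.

r·s = rs but s·r = r⁸s, so r·s ≠ s·r and G is not abelian.

Answer: No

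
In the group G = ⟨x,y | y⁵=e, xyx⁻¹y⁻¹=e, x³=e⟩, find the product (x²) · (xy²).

Compute (x²) · (xy²) by multiplying left to right and reducing via the relations at each step:
  (x²) · x = e
  e · y² = y²

Answer: y²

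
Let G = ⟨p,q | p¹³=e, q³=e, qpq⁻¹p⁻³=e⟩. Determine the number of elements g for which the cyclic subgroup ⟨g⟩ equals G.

⟨g⟩ = G would require ord(g) = |G| = 39, but the maximum element order in G is 13 < 39. So G is not cyclic and no single element generates it: the count is 0.

Answer: 0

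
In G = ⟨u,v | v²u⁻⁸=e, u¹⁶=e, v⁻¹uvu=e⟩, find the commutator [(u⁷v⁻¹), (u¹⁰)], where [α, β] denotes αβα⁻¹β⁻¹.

[(u⁷v⁻¹), (u¹⁰)] = (u⁷v⁻¹)·(u¹⁰)·(u⁷v⁻¹)⁻¹·(u¹⁰)⁻¹.
  (u⁷v⁻¹) · (u¹⁰) = u⁵v
  (u⁵v) · (u⁷v) = u⁶
  (u⁶) · (u⁶) = u¹²

Answer: u¹²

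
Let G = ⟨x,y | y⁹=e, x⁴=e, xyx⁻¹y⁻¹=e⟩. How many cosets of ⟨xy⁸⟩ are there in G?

First find ord(xy⁸) by computing successive powers:
  (xy⁸)¹ = xy⁸, (xy⁸)² = x²y⁷, (xy⁸)³ = x³y⁶, (xy⁸)⁴ = y⁵, (xy⁸)⁵ = xy⁴, (xy⁸)⁶ = x²y³, (xy⁸)⁷ = x³y², (xy⁸)⁸ = y, (xy⁸)⁹ = x, (xy⁸)¹⁰ = x²y⁸, (xy⁸)¹¹ = x³y⁷, (xy⁸)¹² = y⁶, (xy⁸)¹³ = xy⁵, (xy⁸)¹⁴ = x²y⁴, (xy⁸)¹⁵ = x³y³, (xy⁸)¹⁶ = y², (xy⁸)¹⁷ = xy, (xy⁸)¹⁸ = x², (xy⁸)¹⁹ = x³y⁸, (xy⁸)²⁰ = y⁷, (xy⁸)²¹ = xy⁶, (xy⁸)²² = x²y⁵, (xy⁸)²³ = x³y⁴, (xy⁸)²⁴ = y³, (xy⁸)²⁵ = xy², (xy⁸)²⁶ = x²y, (xy⁸)²⁷ = x³, (xy⁸)²⁸ = y⁸, (xy⁸)²⁹ = xy⁷, (xy⁸)³⁰ = x²y⁶, (xy⁸)³¹ = x³y⁵, (xy⁸)³² = y⁴, (xy⁸)³³ = xy³, (xy⁸)³⁴ = x²y², (xy⁸)³⁵ = x³y, (xy⁸)³⁶ = e.
So |⟨xy⁸⟩| = ord(xy⁸) = 36. With |G| = 36, by Lagrange [G : ⟨xy⁸⟩] = 36/36 = 1.

Answer: 1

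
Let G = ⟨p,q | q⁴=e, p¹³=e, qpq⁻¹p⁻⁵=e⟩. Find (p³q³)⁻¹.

The order of (p³q³) is 4 (smallest k with (p³q³)ᵏ = e), so (p³q³)⁻¹ = (p³q³)³ = p¹¹q.
Check: (p³q³) · (p¹¹q) → (p³q³) · p¹¹ = q³;   (q³) · q = e, giving e as required.

Answer: p¹¹q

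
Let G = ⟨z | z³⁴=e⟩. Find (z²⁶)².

Compute successive powers of (z²⁶), reducing at each step:
  (z²⁶)²: (z²⁶) · z²⁶ = z¹⁸

Answer: z¹⁸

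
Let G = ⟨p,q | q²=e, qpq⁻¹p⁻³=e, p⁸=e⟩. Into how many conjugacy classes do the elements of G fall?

The conjugacy classes (representative and size) are:
  [e] (size 1), [p³] (size 2), [p²] (size 2), [p⁴] (size 1), [p⁵] (size 2), [p⁴q] (size 4), [pq] (size 4).
Class equation: 1 + 2 + 2 + 1 + 2 + 4 + 4 = 16 = |G|. So G has 7 conjugacy classes.

Answer: 7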